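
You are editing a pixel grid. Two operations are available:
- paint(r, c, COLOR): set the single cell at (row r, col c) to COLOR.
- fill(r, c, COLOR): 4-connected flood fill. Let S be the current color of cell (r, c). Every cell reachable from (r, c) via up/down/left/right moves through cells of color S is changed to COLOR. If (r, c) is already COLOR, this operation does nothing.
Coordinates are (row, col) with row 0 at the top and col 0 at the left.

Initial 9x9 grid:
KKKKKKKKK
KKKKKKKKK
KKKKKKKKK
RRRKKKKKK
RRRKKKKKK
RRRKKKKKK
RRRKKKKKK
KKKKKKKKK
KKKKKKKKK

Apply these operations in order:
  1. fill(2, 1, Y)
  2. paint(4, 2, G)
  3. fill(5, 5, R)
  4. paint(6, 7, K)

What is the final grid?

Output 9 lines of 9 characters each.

Answer: RRRRRRRRR
RRRRRRRRR
RRRRRRRRR
RRRRRRRRR
RRGRRRRRR
RRRRRRRRR
RRRRRRRKR
RRRRRRRRR
RRRRRRRRR

Derivation:
After op 1 fill(2,1,Y) [69 cells changed]:
YYYYYYYYY
YYYYYYYYY
YYYYYYYYY
RRRYYYYYY
RRRYYYYYY
RRRYYYYYY
RRRYYYYYY
YYYYYYYYY
YYYYYYYYY
After op 2 paint(4,2,G):
YYYYYYYYY
YYYYYYYYY
YYYYYYYYY
RRRYYYYYY
RRGYYYYYY
RRRYYYYYY
RRRYYYYYY
YYYYYYYYY
YYYYYYYYY
After op 3 fill(5,5,R) [69 cells changed]:
RRRRRRRRR
RRRRRRRRR
RRRRRRRRR
RRRRRRRRR
RRGRRRRRR
RRRRRRRRR
RRRRRRRRR
RRRRRRRRR
RRRRRRRRR
After op 4 paint(6,7,K):
RRRRRRRRR
RRRRRRRRR
RRRRRRRRR
RRRRRRRRR
RRGRRRRRR
RRRRRRRRR
RRRRRRRKR
RRRRRRRRR
RRRRRRRRR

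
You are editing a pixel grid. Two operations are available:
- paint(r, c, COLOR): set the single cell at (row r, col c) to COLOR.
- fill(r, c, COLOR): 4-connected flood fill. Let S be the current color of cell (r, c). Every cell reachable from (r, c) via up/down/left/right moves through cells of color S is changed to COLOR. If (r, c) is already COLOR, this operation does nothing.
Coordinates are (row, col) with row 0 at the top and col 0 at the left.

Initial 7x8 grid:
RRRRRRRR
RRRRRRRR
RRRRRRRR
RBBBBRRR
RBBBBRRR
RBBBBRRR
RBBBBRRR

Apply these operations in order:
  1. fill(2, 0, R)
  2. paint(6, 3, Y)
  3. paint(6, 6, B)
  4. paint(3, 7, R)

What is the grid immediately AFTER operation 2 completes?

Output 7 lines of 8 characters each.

Answer: RRRRRRRR
RRRRRRRR
RRRRRRRR
RBBBBRRR
RBBBBRRR
RBBBBRRR
RBBYBRRR

Derivation:
After op 1 fill(2,0,R) [0 cells changed]:
RRRRRRRR
RRRRRRRR
RRRRRRRR
RBBBBRRR
RBBBBRRR
RBBBBRRR
RBBBBRRR
After op 2 paint(6,3,Y):
RRRRRRRR
RRRRRRRR
RRRRRRRR
RBBBBRRR
RBBBBRRR
RBBBBRRR
RBBYBRRR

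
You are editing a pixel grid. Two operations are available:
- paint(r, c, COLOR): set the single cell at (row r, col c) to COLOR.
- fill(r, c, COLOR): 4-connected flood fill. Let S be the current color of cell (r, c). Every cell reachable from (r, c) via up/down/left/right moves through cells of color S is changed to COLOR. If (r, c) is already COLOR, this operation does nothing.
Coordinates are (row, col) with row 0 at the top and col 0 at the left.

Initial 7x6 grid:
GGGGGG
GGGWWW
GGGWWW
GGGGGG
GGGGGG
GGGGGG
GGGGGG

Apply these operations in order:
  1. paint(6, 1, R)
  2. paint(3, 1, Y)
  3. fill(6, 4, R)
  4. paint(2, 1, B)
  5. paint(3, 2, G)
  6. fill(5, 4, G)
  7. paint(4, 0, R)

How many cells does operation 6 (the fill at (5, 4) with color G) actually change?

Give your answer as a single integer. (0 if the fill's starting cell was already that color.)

Answer: 33

Derivation:
After op 1 paint(6,1,R):
GGGGGG
GGGWWW
GGGWWW
GGGGGG
GGGGGG
GGGGGG
GRGGGG
After op 2 paint(3,1,Y):
GGGGGG
GGGWWW
GGGWWW
GYGGGG
GGGGGG
GGGGGG
GRGGGG
After op 3 fill(6,4,R) [34 cells changed]:
RRRRRR
RRRWWW
RRRWWW
RYRRRR
RRRRRR
RRRRRR
RRRRRR
After op 4 paint(2,1,B):
RRRRRR
RRRWWW
RBRWWW
RYRRRR
RRRRRR
RRRRRR
RRRRRR
After op 5 paint(3,2,G):
RRRRRR
RRRWWW
RBRWWW
RYGRRR
RRRRRR
RRRRRR
RRRRRR
After op 6 fill(5,4,G) [33 cells changed]:
GGGGGG
GGGWWW
GBGWWW
GYGGGG
GGGGGG
GGGGGG
GGGGGG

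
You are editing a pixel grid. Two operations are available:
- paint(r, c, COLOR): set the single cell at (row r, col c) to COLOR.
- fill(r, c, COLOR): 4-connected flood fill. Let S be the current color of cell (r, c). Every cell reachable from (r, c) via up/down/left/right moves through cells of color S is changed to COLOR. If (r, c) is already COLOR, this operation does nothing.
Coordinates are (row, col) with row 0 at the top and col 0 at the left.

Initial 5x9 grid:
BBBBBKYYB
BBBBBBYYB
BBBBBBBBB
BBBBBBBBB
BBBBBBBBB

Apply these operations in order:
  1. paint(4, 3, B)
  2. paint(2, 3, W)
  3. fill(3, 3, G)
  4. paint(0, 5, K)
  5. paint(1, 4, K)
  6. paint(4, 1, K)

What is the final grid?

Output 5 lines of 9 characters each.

Answer: GGGGGKYYG
GGGGKGYYG
GGGWGGGGG
GGGGGGGGG
GKGGGGGGG

Derivation:
After op 1 paint(4,3,B):
BBBBBKYYB
BBBBBBYYB
BBBBBBBBB
BBBBBBBBB
BBBBBBBBB
After op 2 paint(2,3,W):
BBBBBKYYB
BBBBBBYYB
BBBWBBBBB
BBBBBBBBB
BBBBBBBBB
After op 3 fill(3,3,G) [39 cells changed]:
GGGGGKYYG
GGGGGGYYG
GGGWGGGGG
GGGGGGGGG
GGGGGGGGG
After op 4 paint(0,5,K):
GGGGGKYYG
GGGGGGYYG
GGGWGGGGG
GGGGGGGGG
GGGGGGGGG
After op 5 paint(1,4,K):
GGGGGKYYG
GGGGKGYYG
GGGWGGGGG
GGGGGGGGG
GGGGGGGGG
After op 6 paint(4,1,K):
GGGGGKYYG
GGGGKGYYG
GGGWGGGGG
GGGGGGGGG
GKGGGGGGG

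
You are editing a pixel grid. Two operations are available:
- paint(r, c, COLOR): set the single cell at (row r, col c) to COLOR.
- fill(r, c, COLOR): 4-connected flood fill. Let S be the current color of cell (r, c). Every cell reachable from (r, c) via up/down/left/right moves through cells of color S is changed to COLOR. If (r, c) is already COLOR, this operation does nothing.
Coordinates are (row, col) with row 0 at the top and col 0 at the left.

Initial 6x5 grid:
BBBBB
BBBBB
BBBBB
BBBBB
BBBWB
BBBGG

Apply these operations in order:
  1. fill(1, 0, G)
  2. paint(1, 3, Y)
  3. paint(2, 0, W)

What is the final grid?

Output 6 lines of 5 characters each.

After op 1 fill(1,0,G) [27 cells changed]:
GGGGG
GGGGG
GGGGG
GGGGG
GGGWG
GGGGG
After op 2 paint(1,3,Y):
GGGGG
GGGYG
GGGGG
GGGGG
GGGWG
GGGGG
After op 3 paint(2,0,W):
GGGGG
GGGYG
WGGGG
GGGGG
GGGWG
GGGGG

Answer: GGGGG
GGGYG
WGGGG
GGGGG
GGGWG
GGGGG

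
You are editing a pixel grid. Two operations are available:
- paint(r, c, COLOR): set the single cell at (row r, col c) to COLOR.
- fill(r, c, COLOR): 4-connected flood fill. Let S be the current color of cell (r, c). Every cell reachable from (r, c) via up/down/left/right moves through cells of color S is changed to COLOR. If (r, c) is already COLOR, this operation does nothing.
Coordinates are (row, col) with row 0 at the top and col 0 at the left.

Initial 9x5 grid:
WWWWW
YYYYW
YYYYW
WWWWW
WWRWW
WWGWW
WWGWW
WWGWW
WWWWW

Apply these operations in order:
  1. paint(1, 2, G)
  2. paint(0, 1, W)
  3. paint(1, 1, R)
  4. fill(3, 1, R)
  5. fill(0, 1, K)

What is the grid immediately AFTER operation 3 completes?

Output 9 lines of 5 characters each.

After op 1 paint(1,2,G):
WWWWW
YYGYW
YYYYW
WWWWW
WWRWW
WWGWW
WWGWW
WWGWW
WWWWW
After op 2 paint(0,1,W):
WWWWW
YYGYW
YYYYW
WWWWW
WWRWW
WWGWW
WWGWW
WWGWW
WWWWW
After op 3 paint(1,1,R):
WWWWW
YRGYW
YYYYW
WWWWW
WWRWW
WWGWW
WWGWW
WWGWW
WWWWW

Answer: WWWWW
YRGYW
YYYYW
WWWWW
WWRWW
WWGWW
WWGWW
WWGWW
WWWWW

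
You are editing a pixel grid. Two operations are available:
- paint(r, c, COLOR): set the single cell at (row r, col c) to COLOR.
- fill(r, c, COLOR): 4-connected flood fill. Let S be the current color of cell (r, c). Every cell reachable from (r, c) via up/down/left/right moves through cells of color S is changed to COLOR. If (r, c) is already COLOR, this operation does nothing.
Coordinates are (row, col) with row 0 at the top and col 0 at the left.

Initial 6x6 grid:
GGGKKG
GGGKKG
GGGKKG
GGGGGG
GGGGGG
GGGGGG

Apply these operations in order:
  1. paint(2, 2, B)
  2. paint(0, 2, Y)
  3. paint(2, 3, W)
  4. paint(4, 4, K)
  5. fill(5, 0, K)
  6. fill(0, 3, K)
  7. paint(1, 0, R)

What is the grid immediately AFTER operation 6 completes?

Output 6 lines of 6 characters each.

After op 1 paint(2,2,B):
GGGKKG
GGGKKG
GGBKKG
GGGGGG
GGGGGG
GGGGGG
After op 2 paint(0,2,Y):
GGYKKG
GGGKKG
GGBKKG
GGGGGG
GGGGGG
GGGGGG
After op 3 paint(2,3,W):
GGYKKG
GGGKKG
GGBWKG
GGGGGG
GGGGGG
GGGGGG
After op 4 paint(4,4,K):
GGYKKG
GGGKKG
GGBWKG
GGGGGG
GGGGKG
GGGGGG
After op 5 fill(5,0,K) [27 cells changed]:
KKYKKK
KKKKKK
KKBWKK
KKKKKK
KKKKKK
KKKKKK
After op 6 fill(0,3,K) [0 cells changed]:
KKYKKK
KKKKKK
KKBWKK
KKKKKK
KKKKKK
KKKKKK

Answer: KKYKKK
KKKKKK
KKBWKK
KKKKKK
KKKKKK
KKKKKK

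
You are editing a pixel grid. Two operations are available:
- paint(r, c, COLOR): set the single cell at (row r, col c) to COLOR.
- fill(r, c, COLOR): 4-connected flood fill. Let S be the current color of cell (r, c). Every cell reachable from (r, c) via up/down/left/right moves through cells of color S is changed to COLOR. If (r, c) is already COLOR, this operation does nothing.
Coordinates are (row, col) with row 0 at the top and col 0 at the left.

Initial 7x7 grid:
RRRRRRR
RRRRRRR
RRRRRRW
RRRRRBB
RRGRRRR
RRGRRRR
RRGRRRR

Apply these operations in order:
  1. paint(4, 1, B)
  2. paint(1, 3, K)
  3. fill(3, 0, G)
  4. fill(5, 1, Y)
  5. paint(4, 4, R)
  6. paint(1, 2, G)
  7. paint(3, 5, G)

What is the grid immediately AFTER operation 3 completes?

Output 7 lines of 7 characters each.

Answer: GGGGGGG
GGGKGGG
GGGGGGW
GGGGGBB
GBGGGGG
GGGGGGG
GGGGGGG

Derivation:
After op 1 paint(4,1,B):
RRRRRRR
RRRRRRR
RRRRRRW
RRRRRBB
RBGRRRR
RRGRRRR
RRGRRRR
After op 2 paint(1,3,K):
RRRRRRR
RRRKRRR
RRRRRRW
RRRRRBB
RBGRRRR
RRGRRRR
RRGRRRR
After op 3 fill(3,0,G) [41 cells changed]:
GGGGGGG
GGGKGGG
GGGGGGW
GGGGGBB
GBGGGGG
GGGGGGG
GGGGGGG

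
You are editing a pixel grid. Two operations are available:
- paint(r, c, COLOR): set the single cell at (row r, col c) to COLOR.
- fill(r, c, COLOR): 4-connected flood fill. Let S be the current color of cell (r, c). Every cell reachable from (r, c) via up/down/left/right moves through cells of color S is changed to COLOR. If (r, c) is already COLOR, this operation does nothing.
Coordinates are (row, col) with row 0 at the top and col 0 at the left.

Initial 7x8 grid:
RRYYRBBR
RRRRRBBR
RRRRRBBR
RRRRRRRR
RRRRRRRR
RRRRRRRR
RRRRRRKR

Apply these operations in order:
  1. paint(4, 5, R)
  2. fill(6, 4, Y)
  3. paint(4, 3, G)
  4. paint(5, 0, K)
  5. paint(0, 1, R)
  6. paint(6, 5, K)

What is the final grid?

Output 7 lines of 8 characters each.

Answer: YRYYYBBY
YYYYYBBY
YYYYYBBY
YYYYYYYY
YYYGYYYY
KYYYYYYY
YYYYYKKY

Derivation:
After op 1 paint(4,5,R):
RRYYRBBR
RRRRRBBR
RRRRRBBR
RRRRRRRR
RRRRRRRR
RRRRRRRR
RRRRRRKR
After op 2 fill(6,4,Y) [47 cells changed]:
YYYYYBBY
YYYYYBBY
YYYYYBBY
YYYYYYYY
YYYYYYYY
YYYYYYYY
YYYYYYKY
After op 3 paint(4,3,G):
YYYYYBBY
YYYYYBBY
YYYYYBBY
YYYYYYYY
YYYGYYYY
YYYYYYYY
YYYYYYKY
After op 4 paint(5,0,K):
YYYYYBBY
YYYYYBBY
YYYYYBBY
YYYYYYYY
YYYGYYYY
KYYYYYYY
YYYYYYKY
After op 5 paint(0,1,R):
YRYYYBBY
YYYYYBBY
YYYYYBBY
YYYYYYYY
YYYGYYYY
KYYYYYYY
YYYYYYKY
After op 6 paint(6,5,K):
YRYYYBBY
YYYYYBBY
YYYYYBBY
YYYYYYYY
YYYGYYYY
KYYYYYYY
YYYYYKKY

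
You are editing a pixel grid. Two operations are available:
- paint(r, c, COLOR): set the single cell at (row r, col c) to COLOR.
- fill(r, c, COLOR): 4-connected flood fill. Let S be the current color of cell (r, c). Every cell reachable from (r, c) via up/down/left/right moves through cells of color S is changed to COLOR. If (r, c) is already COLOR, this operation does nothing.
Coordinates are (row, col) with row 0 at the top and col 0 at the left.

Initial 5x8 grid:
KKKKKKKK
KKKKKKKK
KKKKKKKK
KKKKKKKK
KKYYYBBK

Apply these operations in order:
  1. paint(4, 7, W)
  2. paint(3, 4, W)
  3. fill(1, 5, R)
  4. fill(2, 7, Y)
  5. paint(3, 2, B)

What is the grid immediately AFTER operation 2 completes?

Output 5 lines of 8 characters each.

After op 1 paint(4,7,W):
KKKKKKKK
KKKKKKKK
KKKKKKKK
KKKKKKKK
KKYYYBBW
After op 2 paint(3,4,W):
KKKKKKKK
KKKKKKKK
KKKKKKKK
KKKKWKKK
KKYYYBBW

Answer: KKKKKKKK
KKKKKKKK
KKKKKKKK
KKKKWKKK
KKYYYBBW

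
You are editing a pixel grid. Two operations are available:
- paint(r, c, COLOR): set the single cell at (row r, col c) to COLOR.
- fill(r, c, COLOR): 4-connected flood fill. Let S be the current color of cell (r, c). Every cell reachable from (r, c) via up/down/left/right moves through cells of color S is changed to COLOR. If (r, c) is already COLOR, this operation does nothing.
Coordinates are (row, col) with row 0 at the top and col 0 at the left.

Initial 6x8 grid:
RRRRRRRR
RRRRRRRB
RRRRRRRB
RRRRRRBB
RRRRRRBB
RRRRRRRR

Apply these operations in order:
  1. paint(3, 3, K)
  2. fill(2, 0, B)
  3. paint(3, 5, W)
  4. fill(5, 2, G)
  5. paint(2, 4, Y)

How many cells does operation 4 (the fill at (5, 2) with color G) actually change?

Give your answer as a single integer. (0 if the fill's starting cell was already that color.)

Answer: 46

Derivation:
After op 1 paint(3,3,K):
RRRRRRRR
RRRRRRRB
RRRRRRRB
RRRKRRBB
RRRRRRBB
RRRRRRRR
After op 2 fill(2,0,B) [41 cells changed]:
BBBBBBBB
BBBBBBBB
BBBBBBBB
BBBKBBBB
BBBBBBBB
BBBBBBBB
After op 3 paint(3,5,W):
BBBBBBBB
BBBBBBBB
BBBBBBBB
BBBKBWBB
BBBBBBBB
BBBBBBBB
After op 4 fill(5,2,G) [46 cells changed]:
GGGGGGGG
GGGGGGGG
GGGGGGGG
GGGKGWGG
GGGGGGGG
GGGGGGGG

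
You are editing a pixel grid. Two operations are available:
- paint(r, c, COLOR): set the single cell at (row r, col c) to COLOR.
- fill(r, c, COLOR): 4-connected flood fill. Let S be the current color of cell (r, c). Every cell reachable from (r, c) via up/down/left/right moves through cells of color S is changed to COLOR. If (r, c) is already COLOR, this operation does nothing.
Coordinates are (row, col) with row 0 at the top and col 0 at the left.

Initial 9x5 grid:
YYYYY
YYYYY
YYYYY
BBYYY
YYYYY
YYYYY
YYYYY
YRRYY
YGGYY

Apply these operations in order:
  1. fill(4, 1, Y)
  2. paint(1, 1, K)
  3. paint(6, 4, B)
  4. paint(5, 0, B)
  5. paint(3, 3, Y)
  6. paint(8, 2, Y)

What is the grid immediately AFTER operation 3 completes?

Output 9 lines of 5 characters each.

After op 1 fill(4,1,Y) [0 cells changed]:
YYYYY
YYYYY
YYYYY
BBYYY
YYYYY
YYYYY
YYYYY
YRRYY
YGGYY
After op 2 paint(1,1,K):
YYYYY
YKYYY
YYYYY
BBYYY
YYYYY
YYYYY
YYYYY
YRRYY
YGGYY
After op 3 paint(6,4,B):
YYYYY
YKYYY
YYYYY
BBYYY
YYYYY
YYYYY
YYYYB
YRRYY
YGGYY

Answer: YYYYY
YKYYY
YYYYY
BBYYY
YYYYY
YYYYY
YYYYB
YRRYY
YGGYY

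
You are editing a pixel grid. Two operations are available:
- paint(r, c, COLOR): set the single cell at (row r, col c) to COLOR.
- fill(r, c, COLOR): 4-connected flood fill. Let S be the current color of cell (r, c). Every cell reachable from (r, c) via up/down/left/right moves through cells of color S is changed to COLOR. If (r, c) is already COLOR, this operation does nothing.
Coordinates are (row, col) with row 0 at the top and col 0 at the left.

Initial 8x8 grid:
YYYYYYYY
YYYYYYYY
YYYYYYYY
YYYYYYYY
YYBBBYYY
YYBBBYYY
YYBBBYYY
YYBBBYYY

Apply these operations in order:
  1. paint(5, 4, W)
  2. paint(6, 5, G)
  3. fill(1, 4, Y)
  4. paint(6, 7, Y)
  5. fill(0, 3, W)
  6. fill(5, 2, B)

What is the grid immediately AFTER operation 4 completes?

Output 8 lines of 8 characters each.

Answer: YYYYYYYY
YYYYYYYY
YYYYYYYY
YYYYYYYY
YYBBBYYY
YYBBWYYY
YYBBBGYY
YYBBBYYY

Derivation:
After op 1 paint(5,4,W):
YYYYYYYY
YYYYYYYY
YYYYYYYY
YYYYYYYY
YYBBBYYY
YYBBWYYY
YYBBBYYY
YYBBBYYY
After op 2 paint(6,5,G):
YYYYYYYY
YYYYYYYY
YYYYYYYY
YYYYYYYY
YYBBBYYY
YYBBWYYY
YYBBBGYY
YYBBBYYY
After op 3 fill(1,4,Y) [0 cells changed]:
YYYYYYYY
YYYYYYYY
YYYYYYYY
YYYYYYYY
YYBBBYYY
YYBBWYYY
YYBBBGYY
YYBBBYYY
After op 4 paint(6,7,Y):
YYYYYYYY
YYYYYYYY
YYYYYYYY
YYYYYYYY
YYBBBYYY
YYBBWYYY
YYBBBGYY
YYBBBYYY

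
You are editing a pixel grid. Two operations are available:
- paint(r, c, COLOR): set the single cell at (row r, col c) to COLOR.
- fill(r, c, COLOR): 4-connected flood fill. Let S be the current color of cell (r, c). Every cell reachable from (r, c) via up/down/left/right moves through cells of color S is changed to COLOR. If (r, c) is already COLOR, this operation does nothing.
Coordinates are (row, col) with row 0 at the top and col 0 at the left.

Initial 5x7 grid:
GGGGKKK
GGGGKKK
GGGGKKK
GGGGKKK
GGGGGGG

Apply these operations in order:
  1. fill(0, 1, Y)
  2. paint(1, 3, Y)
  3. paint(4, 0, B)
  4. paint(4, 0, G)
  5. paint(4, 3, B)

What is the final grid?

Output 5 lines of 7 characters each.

After op 1 fill(0,1,Y) [23 cells changed]:
YYYYKKK
YYYYKKK
YYYYKKK
YYYYKKK
YYYYYYY
After op 2 paint(1,3,Y):
YYYYKKK
YYYYKKK
YYYYKKK
YYYYKKK
YYYYYYY
After op 3 paint(4,0,B):
YYYYKKK
YYYYKKK
YYYYKKK
YYYYKKK
BYYYYYY
After op 4 paint(4,0,G):
YYYYKKK
YYYYKKK
YYYYKKK
YYYYKKK
GYYYYYY
After op 5 paint(4,3,B):
YYYYKKK
YYYYKKK
YYYYKKK
YYYYKKK
GYYBYYY

Answer: YYYYKKK
YYYYKKK
YYYYKKK
YYYYKKK
GYYBYYY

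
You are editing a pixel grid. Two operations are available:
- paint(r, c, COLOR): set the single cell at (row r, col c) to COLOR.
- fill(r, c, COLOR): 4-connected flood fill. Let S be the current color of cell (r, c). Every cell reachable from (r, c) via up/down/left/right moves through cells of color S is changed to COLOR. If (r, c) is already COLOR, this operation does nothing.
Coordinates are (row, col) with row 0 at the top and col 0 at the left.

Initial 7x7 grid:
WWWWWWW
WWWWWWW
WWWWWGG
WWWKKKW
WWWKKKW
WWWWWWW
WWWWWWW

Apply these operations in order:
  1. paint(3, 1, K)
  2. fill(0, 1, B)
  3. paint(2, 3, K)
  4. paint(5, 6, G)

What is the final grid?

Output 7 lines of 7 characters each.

Answer: BBBBBBB
BBBBBBB
BBBKBGG
BKBKKKB
BBBKKKB
BBBBBBG
BBBBBBB

Derivation:
After op 1 paint(3,1,K):
WWWWWWW
WWWWWWW
WWWWWGG
WKWKKKW
WWWKKKW
WWWWWWW
WWWWWWW
After op 2 fill(0,1,B) [40 cells changed]:
BBBBBBB
BBBBBBB
BBBBBGG
BKBKKKB
BBBKKKB
BBBBBBB
BBBBBBB
After op 3 paint(2,3,K):
BBBBBBB
BBBBBBB
BBBKBGG
BKBKKKB
BBBKKKB
BBBBBBB
BBBBBBB
After op 4 paint(5,6,G):
BBBBBBB
BBBBBBB
BBBKBGG
BKBKKKB
BBBKKKB
BBBBBBG
BBBBBBB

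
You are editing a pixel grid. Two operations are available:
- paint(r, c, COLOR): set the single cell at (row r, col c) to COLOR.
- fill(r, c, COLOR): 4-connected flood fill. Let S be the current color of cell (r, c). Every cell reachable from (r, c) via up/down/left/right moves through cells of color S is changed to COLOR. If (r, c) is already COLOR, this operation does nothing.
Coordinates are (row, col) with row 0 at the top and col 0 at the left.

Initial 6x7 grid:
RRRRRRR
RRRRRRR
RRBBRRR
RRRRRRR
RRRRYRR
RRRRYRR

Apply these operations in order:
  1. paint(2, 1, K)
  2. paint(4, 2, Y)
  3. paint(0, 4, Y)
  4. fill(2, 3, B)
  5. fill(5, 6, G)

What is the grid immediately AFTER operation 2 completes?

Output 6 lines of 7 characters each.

After op 1 paint(2,1,K):
RRRRRRR
RRRRRRR
RKBBRRR
RRRRRRR
RRRRYRR
RRRRYRR
After op 2 paint(4,2,Y):
RRRRRRR
RRRRRRR
RKBBRRR
RRRRRRR
RRYRYRR
RRRRYRR

Answer: RRRRRRR
RRRRRRR
RKBBRRR
RRRRRRR
RRYRYRR
RRRRYRR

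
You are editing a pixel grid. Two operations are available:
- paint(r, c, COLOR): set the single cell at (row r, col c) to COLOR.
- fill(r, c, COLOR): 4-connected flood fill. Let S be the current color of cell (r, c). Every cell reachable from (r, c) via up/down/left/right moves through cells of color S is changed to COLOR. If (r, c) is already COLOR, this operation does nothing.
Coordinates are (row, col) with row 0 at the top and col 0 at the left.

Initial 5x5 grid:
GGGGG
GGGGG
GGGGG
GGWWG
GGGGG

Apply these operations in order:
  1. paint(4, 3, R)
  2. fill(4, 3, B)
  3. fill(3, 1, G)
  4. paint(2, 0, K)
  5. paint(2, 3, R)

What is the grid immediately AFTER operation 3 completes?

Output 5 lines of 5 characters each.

Answer: GGGGG
GGGGG
GGGGG
GGWWG
GGGBG

Derivation:
After op 1 paint(4,3,R):
GGGGG
GGGGG
GGGGG
GGWWG
GGGRG
After op 2 fill(4,3,B) [1 cells changed]:
GGGGG
GGGGG
GGGGG
GGWWG
GGGBG
After op 3 fill(3,1,G) [0 cells changed]:
GGGGG
GGGGG
GGGGG
GGWWG
GGGBG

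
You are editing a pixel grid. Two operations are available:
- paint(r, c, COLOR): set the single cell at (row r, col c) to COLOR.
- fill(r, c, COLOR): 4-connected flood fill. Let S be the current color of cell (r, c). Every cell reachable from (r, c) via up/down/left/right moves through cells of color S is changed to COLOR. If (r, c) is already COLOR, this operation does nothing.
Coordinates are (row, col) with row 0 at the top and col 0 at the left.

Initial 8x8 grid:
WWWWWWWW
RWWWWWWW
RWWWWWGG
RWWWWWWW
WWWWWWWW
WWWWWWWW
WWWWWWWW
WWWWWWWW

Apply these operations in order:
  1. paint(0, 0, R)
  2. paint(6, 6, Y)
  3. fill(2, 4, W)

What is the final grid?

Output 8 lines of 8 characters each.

Answer: RWWWWWWW
RWWWWWWW
RWWWWWGG
RWWWWWWW
WWWWWWWW
WWWWWWWW
WWWWWWYW
WWWWWWWW

Derivation:
After op 1 paint(0,0,R):
RWWWWWWW
RWWWWWWW
RWWWWWGG
RWWWWWWW
WWWWWWWW
WWWWWWWW
WWWWWWWW
WWWWWWWW
After op 2 paint(6,6,Y):
RWWWWWWW
RWWWWWWW
RWWWWWGG
RWWWWWWW
WWWWWWWW
WWWWWWWW
WWWWWWYW
WWWWWWWW
After op 3 fill(2,4,W) [0 cells changed]:
RWWWWWWW
RWWWWWWW
RWWWWWGG
RWWWWWWW
WWWWWWWW
WWWWWWWW
WWWWWWYW
WWWWWWWW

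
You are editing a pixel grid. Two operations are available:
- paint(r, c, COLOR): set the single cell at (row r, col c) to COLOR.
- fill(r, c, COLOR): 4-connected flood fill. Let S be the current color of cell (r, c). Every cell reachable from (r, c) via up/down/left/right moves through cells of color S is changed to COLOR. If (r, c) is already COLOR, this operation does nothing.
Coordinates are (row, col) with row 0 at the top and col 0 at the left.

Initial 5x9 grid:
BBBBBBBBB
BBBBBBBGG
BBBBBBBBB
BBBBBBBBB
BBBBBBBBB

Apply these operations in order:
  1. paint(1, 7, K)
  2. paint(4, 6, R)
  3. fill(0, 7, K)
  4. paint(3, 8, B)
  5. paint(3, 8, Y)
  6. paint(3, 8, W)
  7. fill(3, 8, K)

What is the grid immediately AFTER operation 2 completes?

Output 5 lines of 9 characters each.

After op 1 paint(1,7,K):
BBBBBBBBB
BBBBBBBKG
BBBBBBBBB
BBBBBBBBB
BBBBBBBBB
After op 2 paint(4,6,R):
BBBBBBBBB
BBBBBBBKG
BBBBBBBBB
BBBBBBBBB
BBBBBBRBB

Answer: BBBBBBBBB
BBBBBBBKG
BBBBBBBBB
BBBBBBBBB
BBBBBBRBB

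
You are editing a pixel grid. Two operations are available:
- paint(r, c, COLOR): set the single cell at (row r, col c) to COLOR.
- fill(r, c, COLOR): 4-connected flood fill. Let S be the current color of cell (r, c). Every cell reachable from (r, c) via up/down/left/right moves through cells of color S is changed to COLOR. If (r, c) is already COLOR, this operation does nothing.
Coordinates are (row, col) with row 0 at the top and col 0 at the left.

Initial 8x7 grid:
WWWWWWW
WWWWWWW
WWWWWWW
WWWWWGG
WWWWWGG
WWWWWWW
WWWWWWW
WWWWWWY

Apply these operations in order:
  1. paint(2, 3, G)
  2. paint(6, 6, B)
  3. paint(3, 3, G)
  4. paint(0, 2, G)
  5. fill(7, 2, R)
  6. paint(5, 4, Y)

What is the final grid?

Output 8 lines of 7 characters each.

After op 1 paint(2,3,G):
WWWWWWW
WWWWWWW
WWWGWWW
WWWWWGG
WWWWWGG
WWWWWWW
WWWWWWW
WWWWWWY
After op 2 paint(6,6,B):
WWWWWWW
WWWWWWW
WWWGWWW
WWWWWGG
WWWWWGG
WWWWWWW
WWWWWWB
WWWWWWY
After op 3 paint(3,3,G):
WWWWWWW
WWWWWWW
WWWGWWW
WWWGWGG
WWWWWGG
WWWWWWW
WWWWWWB
WWWWWWY
After op 4 paint(0,2,G):
WWGWWWW
WWWWWWW
WWWGWWW
WWWGWGG
WWWWWGG
WWWWWWW
WWWWWWB
WWWWWWY
After op 5 fill(7,2,R) [47 cells changed]:
RRGRRRR
RRRRRRR
RRRGRRR
RRRGRGG
RRRRRGG
RRRRRRR
RRRRRRB
RRRRRRY
After op 6 paint(5,4,Y):
RRGRRRR
RRRRRRR
RRRGRRR
RRRGRGG
RRRRRGG
RRRRYRR
RRRRRRB
RRRRRRY

Answer: RRGRRRR
RRRRRRR
RRRGRRR
RRRGRGG
RRRRRGG
RRRRYRR
RRRRRRB
RRRRRRY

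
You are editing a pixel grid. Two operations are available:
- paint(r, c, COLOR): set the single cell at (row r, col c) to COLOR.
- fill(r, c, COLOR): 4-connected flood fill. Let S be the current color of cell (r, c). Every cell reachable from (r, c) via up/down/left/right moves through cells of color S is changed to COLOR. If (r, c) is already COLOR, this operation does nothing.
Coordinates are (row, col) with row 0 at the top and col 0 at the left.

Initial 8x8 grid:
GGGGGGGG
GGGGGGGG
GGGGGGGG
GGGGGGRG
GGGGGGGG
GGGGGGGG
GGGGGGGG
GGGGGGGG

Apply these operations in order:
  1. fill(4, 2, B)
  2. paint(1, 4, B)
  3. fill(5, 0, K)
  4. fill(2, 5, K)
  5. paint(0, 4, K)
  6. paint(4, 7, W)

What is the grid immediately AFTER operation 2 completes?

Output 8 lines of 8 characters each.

Answer: BBBBBBBB
BBBBBBBB
BBBBBBBB
BBBBBBRB
BBBBBBBB
BBBBBBBB
BBBBBBBB
BBBBBBBB

Derivation:
After op 1 fill(4,2,B) [63 cells changed]:
BBBBBBBB
BBBBBBBB
BBBBBBBB
BBBBBBRB
BBBBBBBB
BBBBBBBB
BBBBBBBB
BBBBBBBB
After op 2 paint(1,4,B):
BBBBBBBB
BBBBBBBB
BBBBBBBB
BBBBBBRB
BBBBBBBB
BBBBBBBB
BBBBBBBB
BBBBBBBB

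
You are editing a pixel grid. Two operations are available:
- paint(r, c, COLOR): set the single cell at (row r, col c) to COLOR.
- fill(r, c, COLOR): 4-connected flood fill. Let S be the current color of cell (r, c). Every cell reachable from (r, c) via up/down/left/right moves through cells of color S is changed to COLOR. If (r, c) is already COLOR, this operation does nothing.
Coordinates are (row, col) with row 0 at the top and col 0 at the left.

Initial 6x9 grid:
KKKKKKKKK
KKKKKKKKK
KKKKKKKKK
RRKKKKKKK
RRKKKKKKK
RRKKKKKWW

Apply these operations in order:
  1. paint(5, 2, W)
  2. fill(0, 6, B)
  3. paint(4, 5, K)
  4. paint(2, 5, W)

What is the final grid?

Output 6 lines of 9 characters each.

Answer: BBBBBBBBB
BBBBBBBBB
BBBBBWBBB
RRBBBBBBB
RRBBBKBBB
RRWBBBBWW

Derivation:
After op 1 paint(5,2,W):
KKKKKKKKK
KKKKKKKKK
KKKKKKKKK
RRKKKKKKK
RRKKKKKKK
RRWKKKKWW
After op 2 fill(0,6,B) [45 cells changed]:
BBBBBBBBB
BBBBBBBBB
BBBBBBBBB
RRBBBBBBB
RRBBBBBBB
RRWBBBBWW
After op 3 paint(4,5,K):
BBBBBBBBB
BBBBBBBBB
BBBBBBBBB
RRBBBBBBB
RRBBBKBBB
RRWBBBBWW
After op 4 paint(2,5,W):
BBBBBBBBB
BBBBBBBBB
BBBBBWBBB
RRBBBBBBB
RRBBBKBBB
RRWBBBBWW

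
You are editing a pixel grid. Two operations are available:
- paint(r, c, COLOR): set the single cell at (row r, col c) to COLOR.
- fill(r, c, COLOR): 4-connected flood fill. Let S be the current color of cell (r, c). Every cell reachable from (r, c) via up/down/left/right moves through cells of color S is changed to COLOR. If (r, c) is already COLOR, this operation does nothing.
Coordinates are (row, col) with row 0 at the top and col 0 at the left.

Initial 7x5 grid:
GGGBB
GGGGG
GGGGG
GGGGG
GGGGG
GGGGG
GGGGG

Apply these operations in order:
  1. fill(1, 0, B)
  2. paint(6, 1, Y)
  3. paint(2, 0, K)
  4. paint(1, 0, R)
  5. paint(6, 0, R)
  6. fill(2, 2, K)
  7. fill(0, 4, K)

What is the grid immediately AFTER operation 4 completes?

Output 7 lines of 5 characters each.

After op 1 fill(1,0,B) [33 cells changed]:
BBBBB
BBBBB
BBBBB
BBBBB
BBBBB
BBBBB
BBBBB
After op 2 paint(6,1,Y):
BBBBB
BBBBB
BBBBB
BBBBB
BBBBB
BBBBB
BYBBB
After op 3 paint(2,0,K):
BBBBB
BBBBB
KBBBB
BBBBB
BBBBB
BBBBB
BYBBB
After op 4 paint(1,0,R):
BBBBB
RBBBB
KBBBB
BBBBB
BBBBB
BBBBB
BYBBB

Answer: BBBBB
RBBBB
KBBBB
BBBBB
BBBBB
BBBBB
BYBBB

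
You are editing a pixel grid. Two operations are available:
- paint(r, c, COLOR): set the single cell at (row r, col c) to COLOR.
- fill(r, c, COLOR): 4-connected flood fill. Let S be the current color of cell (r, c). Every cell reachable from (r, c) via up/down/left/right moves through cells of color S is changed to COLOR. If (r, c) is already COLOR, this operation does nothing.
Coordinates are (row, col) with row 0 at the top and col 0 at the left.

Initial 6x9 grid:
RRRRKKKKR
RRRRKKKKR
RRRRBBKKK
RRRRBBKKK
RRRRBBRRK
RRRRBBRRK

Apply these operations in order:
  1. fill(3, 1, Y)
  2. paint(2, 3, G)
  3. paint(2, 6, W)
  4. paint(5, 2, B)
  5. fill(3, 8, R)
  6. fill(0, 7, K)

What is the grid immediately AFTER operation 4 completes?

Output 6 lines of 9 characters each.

Answer: YYYYKKKKR
YYYYKKKKR
YYYGBBWKK
YYYYBBKKK
YYYYBBRRK
YYBYBBRRK

Derivation:
After op 1 fill(3,1,Y) [24 cells changed]:
YYYYKKKKR
YYYYKKKKR
YYYYBBKKK
YYYYBBKKK
YYYYBBRRK
YYYYBBRRK
After op 2 paint(2,3,G):
YYYYKKKKR
YYYYKKKKR
YYYGBBKKK
YYYYBBKKK
YYYYBBRRK
YYYYBBRRK
After op 3 paint(2,6,W):
YYYYKKKKR
YYYYKKKKR
YYYGBBWKK
YYYYBBKKK
YYYYBBRRK
YYYYBBRRK
After op 4 paint(5,2,B):
YYYYKKKKR
YYYYKKKKR
YYYGBBWKK
YYYYBBKKK
YYYYBBRRK
YYBYBBRRK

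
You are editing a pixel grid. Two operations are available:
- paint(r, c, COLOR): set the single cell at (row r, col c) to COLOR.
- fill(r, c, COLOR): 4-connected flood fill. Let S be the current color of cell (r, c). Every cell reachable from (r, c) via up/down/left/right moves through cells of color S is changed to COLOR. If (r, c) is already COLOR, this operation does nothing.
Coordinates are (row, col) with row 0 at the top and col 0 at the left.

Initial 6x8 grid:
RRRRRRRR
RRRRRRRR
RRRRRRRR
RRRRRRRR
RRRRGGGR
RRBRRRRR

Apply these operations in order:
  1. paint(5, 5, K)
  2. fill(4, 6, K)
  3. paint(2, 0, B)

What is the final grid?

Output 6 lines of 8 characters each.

After op 1 paint(5,5,K):
RRRRRRRR
RRRRRRRR
RRRRRRRR
RRRRRRRR
RRRRGGGR
RRBRRKRR
After op 2 fill(4,6,K) [3 cells changed]:
RRRRRRRR
RRRRRRRR
RRRRRRRR
RRRRRRRR
RRRRKKKR
RRBRRKRR
After op 3 paint(2,0,B):
RRRRRRRR
RRRRRRRR
BRRRRRRR
RRRRRRRR
RRRRKKKR
RRBRRKRR

Answer: RRRRRRRR
RRRRRRRR
BRRRRRRR
RRRRRRRR
RRRRKKKR
RRBRRKRR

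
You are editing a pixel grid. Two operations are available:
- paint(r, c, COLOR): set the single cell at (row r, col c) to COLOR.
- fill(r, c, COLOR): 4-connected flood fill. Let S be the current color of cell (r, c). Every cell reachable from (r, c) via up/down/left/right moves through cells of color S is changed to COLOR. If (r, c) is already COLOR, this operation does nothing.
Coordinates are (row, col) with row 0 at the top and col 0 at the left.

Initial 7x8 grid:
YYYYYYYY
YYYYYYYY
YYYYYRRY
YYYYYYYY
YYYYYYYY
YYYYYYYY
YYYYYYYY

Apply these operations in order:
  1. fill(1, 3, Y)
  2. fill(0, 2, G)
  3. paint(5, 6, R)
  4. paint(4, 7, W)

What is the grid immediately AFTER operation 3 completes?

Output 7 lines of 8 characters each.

Answer: GGGGGGGG
GGGGGGGG
GGGGGRRG
GGGGGGGG
GGGGGGGG
GGGGGGRG
GGGGGGGG

Derivation:
After op 1 fill(1,3,Y) [0 cells changed]:
YYYYYYYY
YYYYYYYY
YYYYYRRY
YYYYYYYY
YYYYYYYY
YYYYYYYY
YYYYYYYY
After op 2 fill(0,2,G) [54 cells changed]:
GGGGGGGG
GGGGGGGG
GGGGGRRG
GGGGGGGG
GGGGGGGG
GGGGGGGG
GGGGGGGG
After op 3 paint(5,6,R):
GGGGGGGG
GGGGGGGG
GGGGGRRG
GGGGGGGG
GGGGGGGG
GGGGGGRG
GGGGGGGG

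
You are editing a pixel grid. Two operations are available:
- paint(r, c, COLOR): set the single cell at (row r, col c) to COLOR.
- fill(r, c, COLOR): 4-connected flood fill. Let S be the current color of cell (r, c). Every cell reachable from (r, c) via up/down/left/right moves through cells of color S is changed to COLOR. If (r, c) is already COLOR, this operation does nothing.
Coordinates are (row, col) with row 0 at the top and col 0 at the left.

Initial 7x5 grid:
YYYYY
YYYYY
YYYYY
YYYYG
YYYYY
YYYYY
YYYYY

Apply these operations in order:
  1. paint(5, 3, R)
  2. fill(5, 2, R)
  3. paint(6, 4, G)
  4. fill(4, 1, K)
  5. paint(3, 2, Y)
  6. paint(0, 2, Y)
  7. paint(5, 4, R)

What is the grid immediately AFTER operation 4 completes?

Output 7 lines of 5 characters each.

Answer: KKKKK
KKKKK
KKKKK
KKKKG
KKKKK
KKKKK
KKKKG

Derivation:
After op 1 paint(5,3,R):
YYYYY
YYYYY
YYYYY
YYYYG
YYYYY
YYYRY
YYYYY
After op 2 fill(5,2,R) [33 cells changed]:
RRRRR
RRRRR
RRRRR
RRRRG
RRRRR
RRRRR
RRRRR
After op 3 paint(6,4,G):
RRRRR
RRRRR
RRRRR
RRRRG
RRRRR
RRRRR
RRRRG
After op 4 fill(4,1,K) [33 cells changed]:
KKKKK
KKKKK
KKKKK
KKKKG
KKKKK
KKKKK
KKKKG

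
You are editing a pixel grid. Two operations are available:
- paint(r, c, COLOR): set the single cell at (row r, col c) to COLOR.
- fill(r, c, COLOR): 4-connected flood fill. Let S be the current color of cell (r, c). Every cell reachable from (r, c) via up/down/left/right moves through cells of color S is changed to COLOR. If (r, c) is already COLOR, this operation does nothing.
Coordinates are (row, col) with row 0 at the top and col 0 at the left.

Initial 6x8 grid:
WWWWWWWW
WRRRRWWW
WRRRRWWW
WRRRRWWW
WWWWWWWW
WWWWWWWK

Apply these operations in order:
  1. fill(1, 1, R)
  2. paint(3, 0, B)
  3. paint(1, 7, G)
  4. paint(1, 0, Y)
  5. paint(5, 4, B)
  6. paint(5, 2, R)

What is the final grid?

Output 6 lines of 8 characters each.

Answer: WWWWWWWW
YRRRRWWG
WRRRRWWW
BRRRRWWW
WWWWWWWW
WWRWBWWK

Derivation:
After op 1 fill(1,1,R) [0 cells changed]:
WWWWWWWW
WRRRRWWW
WRRRRWWW
WRRRRWWW
WWWWWWWW
WWWWWWWK
After op 2 paint(3,0,B):
WWWWWWWW
WRRRRWWW
WRRRRWWW
BRRRRWWW
WWWWWWWW
WWWWWWWK
After op 3 paint(1,7,G):
WWWWWWWW
WRRRRWWG
WRRRRWWW
BRRRRWWW
WWWWWWWW
WWWWWWWK
After op 4 paint(1,0,Y):
WWWWWWWW
YRRRRWWG
WRRRRWWW
BRRRRWWW
WWWWWWWW
WWWWWWWK
After op 5 paint(5,4,B):
WWWWWWWW
YRRRRWWG
WRRRRWWW
BRRRRWWW
WWWWWWWW
WWWWBWWK
After op 6 paint(5,2,R):
WWWWWWWW
YRRRRWWG
WRRRRWWW
BRRRRWWW
WWWWWWWW
WWRWBWWK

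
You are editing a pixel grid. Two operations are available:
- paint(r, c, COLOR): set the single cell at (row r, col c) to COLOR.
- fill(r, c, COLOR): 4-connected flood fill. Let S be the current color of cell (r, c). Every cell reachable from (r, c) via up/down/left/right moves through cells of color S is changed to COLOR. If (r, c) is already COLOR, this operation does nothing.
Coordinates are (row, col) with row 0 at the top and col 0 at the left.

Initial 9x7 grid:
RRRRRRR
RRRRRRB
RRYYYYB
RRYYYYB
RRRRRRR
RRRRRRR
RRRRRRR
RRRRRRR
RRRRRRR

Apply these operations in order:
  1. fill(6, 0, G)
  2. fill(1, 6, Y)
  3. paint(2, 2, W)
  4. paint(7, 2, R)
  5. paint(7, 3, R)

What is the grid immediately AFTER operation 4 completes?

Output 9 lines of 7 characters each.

Answer: GGGGGGG
GGGGGGY
GGWYYYY
GGYYYYY
GGGGGGG
GGGGGGG
GGGGGGG
GGRGGGG
GGGGGGG

Derivation:
After op 1 fill(6,0,G) [52 cells changed]:
GGGGGGG
GGGGGGB
GGYYYYB
GGYYYYB
GGGGGGG
GGGGGGG
GGGGGGG
GGGGGGG
GGGGGGG
After op 2 fill(1,6,Y) [3 cells changed]:
GGGGGGG
GGGGGGY
GGYYYYY
GGYYYYY
GGGGGGG
GGGGGGG
GGGGGGG
GGGGGGG
GGGGGGG
After op 3 paint(2,2,W):
GGGGGGG
GGGGGGY
GGWYYYY
GGYYYYY
GGGGGGG
GGGGGGG
GGGGGGG
GGGGGGG
GGGGGGG
After op 4 paint(7,2,R):
GGGGGGG
GGGGGGY
GGWYYYY
GGYYYYY
GGGGGGG
GGGGGGG
GGGGGGG
GGRGGGG
GGGGGGG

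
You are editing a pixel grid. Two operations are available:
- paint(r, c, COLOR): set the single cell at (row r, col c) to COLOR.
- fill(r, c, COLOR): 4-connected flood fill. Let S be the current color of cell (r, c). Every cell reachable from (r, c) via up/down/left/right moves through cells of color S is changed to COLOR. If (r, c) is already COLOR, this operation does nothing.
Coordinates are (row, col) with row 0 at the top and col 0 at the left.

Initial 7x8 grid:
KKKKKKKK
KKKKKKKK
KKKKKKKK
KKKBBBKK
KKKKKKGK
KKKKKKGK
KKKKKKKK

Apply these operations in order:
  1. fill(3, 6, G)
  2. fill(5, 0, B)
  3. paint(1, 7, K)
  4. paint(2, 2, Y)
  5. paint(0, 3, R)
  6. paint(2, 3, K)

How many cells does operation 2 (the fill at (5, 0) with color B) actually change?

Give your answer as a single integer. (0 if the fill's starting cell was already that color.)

Answer: 53

Derivation:
After op 1 fill(3,6,G) [51 cells changed]:
GGGGGGGG
GGGGGGGG
GGGGGGGG
GGGBBBGG
GGGGGGGG
GGGGGGGG
GGGGGGGG
After op 2 fill(5,0,B) [53 cells changed]:
BBBBBBBB
BBBBBBBB
BBBBBBBB
BBBBBBBB
BBBBBBBB
BBBBBBBB
BBBBBBBB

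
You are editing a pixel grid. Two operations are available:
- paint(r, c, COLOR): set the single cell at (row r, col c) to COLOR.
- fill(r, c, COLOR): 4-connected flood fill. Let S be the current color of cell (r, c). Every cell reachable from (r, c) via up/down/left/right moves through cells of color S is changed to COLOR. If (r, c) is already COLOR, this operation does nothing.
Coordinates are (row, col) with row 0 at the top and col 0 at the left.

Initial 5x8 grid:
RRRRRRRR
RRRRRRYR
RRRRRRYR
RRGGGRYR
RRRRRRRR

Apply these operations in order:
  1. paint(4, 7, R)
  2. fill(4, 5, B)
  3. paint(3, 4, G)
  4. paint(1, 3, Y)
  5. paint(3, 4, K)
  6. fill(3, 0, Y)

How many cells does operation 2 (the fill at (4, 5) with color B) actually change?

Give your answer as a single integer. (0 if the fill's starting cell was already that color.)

After op 1 paint(4,7,R):
RRRRRRRR
RRRRRRYR
RRRRRRYR
RRGGGRYR
RRRRRRRR
After op 2 fill(4,5,B) [34 cells changed]:
BBBBBBBB
BBBBBBYB
BBBBBBYB
BBGGGBYB
BBBBBBBB

Answer: 34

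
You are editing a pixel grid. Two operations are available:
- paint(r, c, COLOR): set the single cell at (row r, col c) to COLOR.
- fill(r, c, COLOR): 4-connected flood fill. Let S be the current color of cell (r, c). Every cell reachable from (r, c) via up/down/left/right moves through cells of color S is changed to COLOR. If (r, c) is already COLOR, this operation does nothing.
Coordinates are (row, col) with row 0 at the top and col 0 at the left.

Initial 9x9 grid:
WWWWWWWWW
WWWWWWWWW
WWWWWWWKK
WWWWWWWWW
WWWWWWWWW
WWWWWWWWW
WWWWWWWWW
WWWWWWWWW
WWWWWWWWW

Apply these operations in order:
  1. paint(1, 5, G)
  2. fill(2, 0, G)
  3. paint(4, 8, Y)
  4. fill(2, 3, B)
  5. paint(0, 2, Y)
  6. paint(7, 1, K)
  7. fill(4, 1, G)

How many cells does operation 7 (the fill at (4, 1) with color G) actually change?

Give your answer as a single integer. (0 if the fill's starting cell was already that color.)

Answer: 76

Derivation:
After op 1 paint(1,5,G):
WWWWWWWWW
WWWWWGWWW
WWWWWWWKK
WWWWWWWWW
WWWWWWWWW
WWWWWWWWW
WWWWWWWWW
WWWWWWWWW
WWWWWWWWW
After op 2 fill(2,0,G) [78 cells changed]:
GGGGGGGGG
GGGGGGGGG
GGGGGGGKK
GGGGGGGGG
GGGGGGGGG
GGGGGGGGG
GGGGGGGGG
GGGGGGGGG
GGGGGGGGG
After op 3 paint(4,8,Y):
GGGGGGGGG
GGGGGGGGG
GGGGGGGKK
GGGGGGGGG
GGGGGGGGY
GGGGGGGGG
GGGGGGGGG
GGGGGGGGG
GGGGGGGGG
After op 4 fill(2,3,B) [78 cells changed]:
BBBBBBBBB
BBBBBBBBB
BBBBBBBKK
BBBBBBBBB
BBBBBBBBY
BBBBBBBBB
BBBBBBBBB
BBBBBBBBB
BBBBBBBBB
After op 5 paint(0,2,Y):
BBYBBBBBB
BBBBBBBBB
BBBBBBBKK
BBBBBBBBB
BBBBBBBBY
BBBBBBBBB
BBBBBBBBB
BBBBBBBBB
BBBBBBBBB
After op 6 paint(7,1,K):
BBYBBBBBB
BBBBBBBBB
BBBBBBBKK
BBBBBBBBB
BBBBBBBBY
BBBBBBBBB
BBBBBBBBB
BKBBBBBBB
BBBBBBBBB
After op 7 fill(4,1,G) [76 cells changed]:
GGYGGGGGG
GGGGGGGGG
GGGGGGGKK
GGGGGGGGG
GGGGGGGGY
GGGGGGGGG
GGGGGGGGG
GKGGGGGGG
GGGGGGGGG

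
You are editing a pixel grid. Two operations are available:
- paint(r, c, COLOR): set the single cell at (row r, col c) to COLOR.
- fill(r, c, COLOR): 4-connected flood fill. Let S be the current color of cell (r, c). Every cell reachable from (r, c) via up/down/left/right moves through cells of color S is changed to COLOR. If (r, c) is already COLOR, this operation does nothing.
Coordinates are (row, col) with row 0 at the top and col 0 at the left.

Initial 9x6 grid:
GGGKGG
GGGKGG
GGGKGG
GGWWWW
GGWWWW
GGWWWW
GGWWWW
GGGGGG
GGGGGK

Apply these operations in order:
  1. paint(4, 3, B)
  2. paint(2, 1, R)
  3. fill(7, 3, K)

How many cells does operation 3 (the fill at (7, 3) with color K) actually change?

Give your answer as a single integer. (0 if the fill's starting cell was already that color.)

After op 1 paint(4,3,B):
GGGKGG
GGGKGG
GGGKGG
GGWWWW
GGWBWW
GGWWWW
GGWWWW
GGGGGG
GGGGGK
After op 2 paint(2,1,R):
GGGKGG
GGGKGG
GRGKGG
GGWWWW
GGWBWW
GGWWWW
GGWWWW
GGGGGG
GGGGGK
After op 3 fill(7,3,K) [27 cells changed]:
KKKKGG
KKKKGG
KRKKGG
KKWWWW
KKWBWW
KKWWWW
KKWWWW
KKKKKK
KKKKKK

Answer: 27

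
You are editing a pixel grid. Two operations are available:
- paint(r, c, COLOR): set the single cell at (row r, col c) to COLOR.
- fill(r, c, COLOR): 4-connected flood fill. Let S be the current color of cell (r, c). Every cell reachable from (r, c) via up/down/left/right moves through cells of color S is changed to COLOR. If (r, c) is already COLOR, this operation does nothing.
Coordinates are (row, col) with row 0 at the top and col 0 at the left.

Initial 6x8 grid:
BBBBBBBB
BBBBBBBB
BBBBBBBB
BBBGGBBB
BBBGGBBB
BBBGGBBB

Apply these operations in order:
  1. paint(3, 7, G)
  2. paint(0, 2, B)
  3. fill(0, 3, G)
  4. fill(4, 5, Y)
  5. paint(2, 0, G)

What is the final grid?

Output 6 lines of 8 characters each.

Answer: YYYYYYYY
YYYYYYYY
GYYYYYYY
YYYYYYYY
YYYYYYYY
YYYYYYYY

Derivation:
After op 1 paint(3,7,G):
BBBBBBBB
BBBBBBBB
BBBBBBBB
BBBGGBBG
BBBGGBBB
BBBGGBBB
After op 2 paint(0,2,B):
BBBBBBBB
BBBBBBBB
BBBBBBBB
BBBGGBBG
BBBGGBBB
BBBGGBBB
After op 3 fill(0,3,G) [41 cells changed]:
GGGGGGGG
GGGGGGGG
GGGGGGGG
GGGGGGGG
GGGGGGGG
GGGGGGGG
After op 4 fill(4,5,Y) [48 cells changed]:
YYYYYYYY
YYYYYYYY
YYYYYYYY
YYYYYYYY
YYYYYYYY
YYYYYYYY
After op 5 paint(2,0,G):
YYYYYYYY
YYYYYYYY
GYYYYYYY
YYYYYYYY
YYYYYYYY
YYYYYYYY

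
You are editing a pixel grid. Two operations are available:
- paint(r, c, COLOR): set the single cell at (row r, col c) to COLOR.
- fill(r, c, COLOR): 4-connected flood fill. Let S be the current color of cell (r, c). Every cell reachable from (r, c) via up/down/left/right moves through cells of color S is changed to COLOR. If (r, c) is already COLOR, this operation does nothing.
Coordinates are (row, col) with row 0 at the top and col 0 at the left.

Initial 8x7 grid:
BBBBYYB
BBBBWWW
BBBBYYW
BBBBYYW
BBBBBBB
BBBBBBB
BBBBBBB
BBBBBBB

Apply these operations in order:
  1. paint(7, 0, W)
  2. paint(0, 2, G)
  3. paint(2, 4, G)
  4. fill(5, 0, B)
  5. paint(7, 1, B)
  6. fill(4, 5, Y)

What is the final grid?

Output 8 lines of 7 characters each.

After op 1 paint(7,0,W):
BBBBYYB
BBBBWWW
BBBBYYW
BBBBYYW
BBBBBBB
BBBBBBB
BBBBBBB
WBBBBBB
After op 2 paint(0,2,G):
BBGBYYB
BBBBWWW
BBBBYYW
BBBBYYW
BBBBBBB
BBBBBBB
BBBBBBB
WBBBBBB
After op 3 paint(2,4,G):
BBGBYYB
BBBBWWW
BBBBGYW
BBBBYYW
BBBBBBB
BBBBBBB
BBBBBBB
WBBBBBB
After op 4 fill(5,0,B) [0 cells changed]:
BBGBYYB
BBBBWWW
BBBBGYW
BBBBYYW
BBBBBBB
BBBBBBB
BBBBBBB
WBBBBBB
After op 5 paint(7,1,B):
BBGBYYB
BBBBWWW
BBBBGYW
BBBBYYW
BBBBBBB
BBBBBBB
BBBBBBB
WBBBBBB
After op 6 fill(4,5,Y) [42 cells changed]:
YYGYYYB
YYYYWWW
YYYYGYW
YYYYYYW
YYYYYYY
YYYYYYY
YYYYYYY
WYYYYYY

Answer: YYGYYYB
YYYYWWW
YYYYGYW
YYYYYYW
YYYYYYY
YYYYYYY
YYYYYYY
WYYYYYY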